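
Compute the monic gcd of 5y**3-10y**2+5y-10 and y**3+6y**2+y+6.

Apply the Euclidean algorithm:
  5y**3-10y**2+5y-10 = (5)(y**3+6y**2+y+6) + (-40y**2-40)
  y**3+6y**2+y+6 = (-(1/40)y-3/20)(-40y**2-40) + (0)
Last nonzero remainder: -40y**2-40. Dividing through by -40 gives the monic gcd y**2+1.

y**2+1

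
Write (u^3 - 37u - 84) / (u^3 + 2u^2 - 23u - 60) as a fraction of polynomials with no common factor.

(u - 7)/(u - 5)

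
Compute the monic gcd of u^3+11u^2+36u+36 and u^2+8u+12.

u^2+8u+12

Repeated division with remainder:
  u^3+11u^2+36u+36 = (u+3)(u^2+8u+12) + (0)
The last nonzero remainder u^2+8u+12 is already monic.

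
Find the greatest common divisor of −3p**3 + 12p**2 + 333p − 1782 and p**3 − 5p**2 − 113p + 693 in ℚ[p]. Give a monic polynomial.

p**2 + 2p − 99

Repeated division with remainder:
  −3p**3 + 12p**2 + 333p − 1782 = (−3)(p**3 − 5p**2 − 113p + 693) + (−3p**2 − 6p + 297)
  p**3 − 5p**2 − 113p + 693 = (−(1/3)p + 7/3)(−3p**2 − 6p + 297) + (0)
Last nonzero remainder: −3p**2 − 6p + 297. Dividing through by −3 gives the monic gcd p**2 + 2p − 99.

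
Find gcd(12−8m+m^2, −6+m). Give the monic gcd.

Repeated division with remainder:
  m^2−8m+12 = (m−2)(m−6) + (0)
The last nonzero remainder m−6 is already monic.

−6+m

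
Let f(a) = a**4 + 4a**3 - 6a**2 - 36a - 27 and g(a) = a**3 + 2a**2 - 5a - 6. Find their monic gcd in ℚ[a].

By polynomial division,
  a**4 + 4a**3 - 6a**2 - 36a - 27 = (a + 2)(a**3 + 2a**2 - 5a - 6) + (-5a**2 - 20a - 15)
  a**3 + 2a**2 - 5a - 6 = (-(1/5)a + 2/5)(-5a**2 - 20a - 15) + (0)
Last nonzero remainder: -5a**2 - 20a - 15. Dividing through by -5 gives the monic gcd a**2 + 4a + 3.

a**2 + 4a + 3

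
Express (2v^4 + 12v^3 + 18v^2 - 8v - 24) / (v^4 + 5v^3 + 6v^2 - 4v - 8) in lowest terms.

Euclidean algorithm in ℚ[v]:
  2v^4 + 12v^3 + 18v^2 - 8v - 24 = (2)(v^4 + 5v^3 + 6v^2 - 4v - 8) + (2v^3 + 6v^2 - 8)
  v^4 + 5v^3 + 6v^2 - 4v - 8 = ((1/2)v + 1)(2v^3 + 6v^2 - 8) + (0)
Last nonzero remainder: 2v^3 + 6v^2 - 8. Dividing through by 2 gives the monic gcd v^3 + 3v^2 - 4.
Cancel v^3 + 3v^2 - 4 from numerator and denominator to get the reduced form.

(2v + 6)/(v + 2)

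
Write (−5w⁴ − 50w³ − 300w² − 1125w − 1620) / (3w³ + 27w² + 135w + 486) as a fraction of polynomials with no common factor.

(−5w² − 35w − 60)/(3w + 18)

Apply the Euclidean algorithm:
  −5w⁴ − 50w³ − 300w² − 1125w − 1620 = (−(5/3)w − 5/3)(3w³ + 27w² + 135w + 486) + (−30w² − 90w − 810)
  3w³ + 27w² + 135w + 486 = (−(1/10)w − 3/5)(−30w² − 90w − 810) + (0)
Last nonzero remainder: −30w² − 90w − 810. Dividing through by −30 gives the monic gcd w² + 3w + 27.
Cancel w² + 3w + 27 from numerator and denominator to get the reduced form.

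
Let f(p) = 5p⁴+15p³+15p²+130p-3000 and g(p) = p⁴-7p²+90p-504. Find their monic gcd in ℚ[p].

p²+2p-24

Repeated division with remainder:
  5p⁴+15p³+15p²+130p-3000 = (5)(p⁴-7p²+90p-504) + (15p³+50p²-320p-480)
  p⁴-7p²+90p-504 = ((1/15)p-2/9)(15p³+50p²-320p-480) + ((229/9)p²+(458/9)p-1832/3)
  15p³+50p²-320p-480 = ((135/229)p+180/229)((229/9)p²+(458/9)p-1832/3) + (0)
Last nonzero remainder: (229/9)p²+(458/9)p-1832/3. Dividing through by 229/9 gives the monic gcd p²+2p-24.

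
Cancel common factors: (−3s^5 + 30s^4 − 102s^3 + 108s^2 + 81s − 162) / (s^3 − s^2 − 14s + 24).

(−3s^3 + 15s^2 − 9s − 27)/(s + 4)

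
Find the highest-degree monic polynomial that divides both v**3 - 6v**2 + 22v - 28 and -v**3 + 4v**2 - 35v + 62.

Euclidean algorithm in ℚ[v]:
  v**3 - 6v**2 + 22v - 28 = (-1)(-v**3 + 4v**2 - 35v + 62) + (-2v**2 - 13v + 34)
  -v**3 + 4v**2 - 35v + 62 = ((1/2)v - 21/4)(-2v**2 - 13v + 34) + (-(481/4)v + 481/2)
  -2v**2 - 13v + 34 = ((8/481)v + 68/481)(-(481/4)v + 481/2) + (0)
Last nonzero remainder: -(481/4)v + 481/2. Dividing through by -481/4 gives the monic gcd v - 2.

v - 2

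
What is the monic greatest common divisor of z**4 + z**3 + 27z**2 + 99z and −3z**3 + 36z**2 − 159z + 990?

By polynomial division,
  z**4 + z**3 + 27z**2 + 99z = (−(1/3)z − 13/3)(−3z**3 + 36z**2 − 159z + 990) + (130z**2 − 260z + 4290)
  −3z**3 + 36z**2 − 159z + 990 = (−(3/130)z + 3/13)(130z**2 − 260z + 4290) + (0)
Last nonzero remainder: 130z**2 − 260z + 4290. Dividing through by 130 gives the monic gcd z**2 − 2z + 33.

z**2 − 2z + 33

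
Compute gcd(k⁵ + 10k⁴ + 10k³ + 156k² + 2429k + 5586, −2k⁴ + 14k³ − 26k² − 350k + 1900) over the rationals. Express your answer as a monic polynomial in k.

Euclidean algorithm in ℚ[k]:
  k⁵ + 10k⁴ + 10k³ + 156k² + 2429k + 5586 = (−(1/2)k − 17/2)(−2k⁴ + 14k³ − 26k² − 350k + 1900) + (116k³ − 240k² + 404k + 21736)
  −2k⁴ + 14k³ − 26k² − 350k + 1900 = (−(1/58)k + 143/1682)(116k³ − 240k² + 404k + 21736) + ((1152/841)k² − (8064/841)k + 43776/841)
  116k³ − 240k² + 404k + 21736 = ((24389/288)k + 120263/288)((1152/841)k² − (8064/841)k + 43776/841) + (0)
Last nonzero remainder: (1152/841)k² − (8064/841)k + 43776/841. Dividing through by 1152/841 gives the monic gcd k² − 7k + 38.

k² − 7k + 38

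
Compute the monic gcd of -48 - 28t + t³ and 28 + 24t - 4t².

By polynomial division,
  t³ - 28t - 48 = (-(1/4)t - 3/2)(-4t² + 24t + 28) + (15t - 6)
  -4t² + 24t + 28 = (-(4/15)t + 112/75)(15t - 6) + (924/25)
  15t - 6 = ((125/308)t - 25/154)(924/25) + (0)
The last nonzero remainder is the constant 924/25, so the polynomials are coprime and gcd = 1.

1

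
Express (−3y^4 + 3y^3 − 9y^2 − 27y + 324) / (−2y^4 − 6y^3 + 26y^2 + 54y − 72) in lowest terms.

(3y^2 − 3y + 36)/(2y^2 + 6y − 8)

Apply the Euclidean algorithm:
  −3y^4 + 3y^3 − 9y^2 − 27y + 324 = (3/2)(−2y^4 − 6y^3 + 26y^2 + 54y − 72) + (12y^3 − 48y^2 − 108y + 432)
  −2y^4 − 6y^3 + 26y^2 + 54y − 72 = (−(1/6)y − 7/6)(12y^3 − 48y^2 − 108y + 432) + (−48y^2 + 432)
  12y^3 − 48y^2 − 108y + 432 = (−(1/4)y + 1)(−48y^2 + 432) + (0)
Last nonzero remainder: −48y^2 + 432. Dividing through by −48 gives the monic gcd y^2 − 9.
Cancel y^2 − 9 from numerator and denominator to get the reduced form.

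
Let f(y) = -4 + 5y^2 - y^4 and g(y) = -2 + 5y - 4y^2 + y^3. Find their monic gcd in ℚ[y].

Apply the Euclidean algorithm:
  -y^4 + 5y^2 - 4 = (-y - 4)(y^3 - 4y^2 + 5y - 2) + (-6y^2 + 18y - 12)
  y^3 - 4y^2 + 5y - 2 = (-(1/6)y + 1/6)(-6y^2 + 18y - 12) + (0)
Last nonzero remainder: -6y^2 + 18y - 12. Dividing through by -6 gives the monic gcd y^2 - 3y + 2.

2 - 3y + y^2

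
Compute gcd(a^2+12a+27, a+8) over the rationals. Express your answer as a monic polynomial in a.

1

Apply the Euclidean algorithm:
  a^2+12a+27 = (a+4)(a+8) + (-5)
  a+8 = (-(1/5)a-8/5)(-5) + (0)
The last nonzero remainder is the constant -5, so the polynomials are coprime and gcd = 1.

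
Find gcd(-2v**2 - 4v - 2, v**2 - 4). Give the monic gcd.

1

Euclidean algorithm in ℚ[v]:
  -2v**2 - 4v - 2 = (-2)(v**2 - 4) + (-4v - 10)
  v**2 - 4 = (-(1/4)v + 5/8)(-4v - 10) + (9/4)
  -4v - 10 = (-(16/9)v - 40/9)(9/4) + (0)
The last nonzero remainder is the constant 9/4, so the polynomials are coprime and gcd = 1.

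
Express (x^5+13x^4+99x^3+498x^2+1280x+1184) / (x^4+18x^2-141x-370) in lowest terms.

(x^2+8x+16)/(x-5)

Repeated division with remainder:
  x^5+13x^4+99x^3+498x^2+1280x+1184 = (x+13)(x^4+18x^2-141x-370) + (81x^3+405x^2+3483x+5994)
  x^4+18x^2-141x-370 = ((1/81)x-5/81)(81x^3+405x^2+3483x+5994) + (0)
Last nonzero remainder: 81x^3+405x^2+3483x+5994. Dividing through by 81 gives the monic gcd x^3+5x^2+43x+74.
Cancel x^3+5x^2+43x+74 from numerator and denominator to get the reduced form.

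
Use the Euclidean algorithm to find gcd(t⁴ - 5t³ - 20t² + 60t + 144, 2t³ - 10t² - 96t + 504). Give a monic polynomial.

Repeated division with remainder:
  t⁴ - 5t³ - 20t² + 60t + 144 = ((1/2)t)(2t³ - 10t² - 96t + 504) + (28t² - 192t + 144)
  2t³ - 10t² - 96t + 504 = ((1/14)t + 13/98)(28t² - 192t + 144) + (-(3960/49)t + 23760/49)
  28t² - 192t + 144 = (-(343/990)t + 49/165)(-(3960/49)t + 23760/49) + (0)
Last nonzero remainder: -(3960/49)t + 23760/49. Dividing through by -3960/49 gives the monic gcd t - 6.

t - 6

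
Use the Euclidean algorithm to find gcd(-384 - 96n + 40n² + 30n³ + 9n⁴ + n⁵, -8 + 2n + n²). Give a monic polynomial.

-8 + 2n + n²

Repeated division with remainder:
  n⁵ + 9n⁴ + 30n³ + 40n² - 96n - 384 = (n³ + 7n² + 24n + 48)(n² + 2n - 8) + (0)
The last nonzero remainder n² + 2n - 8 is already monic.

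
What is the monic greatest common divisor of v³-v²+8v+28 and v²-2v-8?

v+2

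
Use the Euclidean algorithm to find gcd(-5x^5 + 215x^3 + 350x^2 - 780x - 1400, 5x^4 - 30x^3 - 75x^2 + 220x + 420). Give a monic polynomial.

x^3 - 3x^2 - 24x - 28

Apply the Euclidean algorithm:
  -5x^5 + 215x^3 + 350x^2 - 780x - 1400 = (-x - 6)(5x^4 - 30x^3 - 75x^2 + 220x + 420) + (-40x^3 + 120x^2 + 960x + 1120)
  5x^4 - 30x^3 - 75x^2 + 220x + 420 = (-(1/8)x + 3/8)(-40x^3 + 120x^2 + 960x + 1120) + (0)
Last nonzero remainder: -40x^3 + 120x^2 + 960x + 1120. Dividing through by -40 gives the monic gcd x^3 - 3x^2 - 24x - 28.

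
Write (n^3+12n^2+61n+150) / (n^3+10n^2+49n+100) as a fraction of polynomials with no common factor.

Euclidean algorithm in ℚ[n]:
  n^3+12n^2+61n+150 = (n^3+10n^2+49n+100) + (2n^2+12n+50)
  n^3+10n^2+49n+100 = ((1/2)n+2)(2n^2+12n+50) + (0)
Last nonzero remainder: 2n^2+12n+50. Dividing through by 2 gives the monic gcd n^2+6n+25.
Cancel n^2+6n+25 from numerator and denominator to get the reduced form.

(n+6)/(n+4)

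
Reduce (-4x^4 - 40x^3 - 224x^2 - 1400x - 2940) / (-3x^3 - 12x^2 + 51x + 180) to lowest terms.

(4x^3 + 28x^2 + 140x + 980)/(3x^2 + 3x - 60)

By polynomial division,
  -4x^4 - 40x^3 - 224x^2 - 1400x - 2940 = ((4/3)x + 8)(-3x^3 - 12x^2 + 51x + 180) + (-196x^2 - 2048x - 4380)
  -3x^3 - 12x^2 + 51x + 180 = ((3/196)x - 237/2401)(-196x^2 - 2048x - 4380) + (-(201960/2401)x - 605880/2401)
  -196x^2 - 2048x - 4380 = ((117649/50490)x + 175273/10098)(-(201960/2401)x - 605880/2401) + (0)
Last nonzero remainder: -(201960/2401)x - 605880/2401. Dividing through by -201960/2401 gives the monic gcd x + 3.
Cancel x + 3 from numerator and denominator to get the reduced form.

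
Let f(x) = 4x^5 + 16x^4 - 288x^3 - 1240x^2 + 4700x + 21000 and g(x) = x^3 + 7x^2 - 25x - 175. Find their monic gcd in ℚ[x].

Euclidean algorithm in ℚ[x]:
  4x^5 + 16x^4 - 288x^3 - 1240x^2 + 4700x + 21000 = (4x^2 - 12x - 104)(x^3 + 7x^2 - 25x - 175) + (-112x^2 + 2800)
  x^3 + 7x^2 - 25x - 175 = (-(1/112)x - 1/16)(-112x^2 + 2800) + (0)
Last nonzero remainder: -112x^2 + 2800. Dividing through by -112 gives the monic gcd x^2 - 25.

x^2 - 25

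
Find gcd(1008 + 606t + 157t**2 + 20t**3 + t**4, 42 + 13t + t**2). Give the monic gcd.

Apply the Euclidean algorithm:
  t**4 + 20t**3 + 157t**2 + 606t + 1008 = (t**2 + 7t + 24)(t**2 + 13t + 42) + (0)
The last nonzero remainder t**2 + 13t + 42 is already monic.

42 + 13t + t**2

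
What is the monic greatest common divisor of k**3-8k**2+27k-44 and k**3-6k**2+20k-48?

k-4

Apply the Euclidean algorithm:
  k**3-8k**2+27k-44 = (k**3-6k**2+20k-48) + (-2k**2+7k+4)
  k**3-6k**2+20k-48 = (-(1/2)k+5/4)(-2k**2+7k+4) + ((53/4)k-53)
  -2k**2+7k+4 = (-(8/53)k-4/53)((53/4)k-53) + (0)
Last nonzero remainder: (53/4)k-53. Dividing through by 53/4 gives the monic gcd k-4.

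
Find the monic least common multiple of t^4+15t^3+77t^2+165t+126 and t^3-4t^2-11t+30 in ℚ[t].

t^6+8t^5-18t^4-224t^3-259t^2+768t+1260

Euclidean algorithm in ℚ[t]:
  t^4+15t^3+77t^2+165t+126 = (t+19)(t^3-4t^2-11t+30) + (164t^2+344t-444)
  t^3-4t^2-11t+30 = ((1/164)t-125/3362)(164t^2+344t-444) + ((7560/1681)t+22680/1681)
  164t^2+344t-444 = ((68921/1890)t-62197/1890)((7560/1681)t+22680/1681) + (0)
Last nonzero remainder: (7560/1681)t+22680/1681. Dividing through by 7560/1681 gives the monic gcd t+3.
Then lcm(f, g) = f·g / gcd(f, g); expanding and making the result monic gives the answer.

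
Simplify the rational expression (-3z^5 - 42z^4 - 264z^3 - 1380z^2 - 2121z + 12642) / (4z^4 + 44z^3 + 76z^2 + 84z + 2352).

(-3z^3 - 117z + 258)/(4z^2 - 12z + 48)

Apply the Euclidean algorithm:
  -3z^5 - 42z^4 - 264z^3 - 1380z^2 - 2121z + 12642 = (-(3/4)z - 9/4)(4z^4 + 44z^3 + 76z^2 + 84z + 2352) + (-108z^3 - 1146z^2 - 168z + 17934)
  4z^4 + 44z^3 + 76z^2 + 84z + 2352 = (-(1/27)z - 7/486)(-108z^3 - 1146z^2 - 168z + 17934) + ((4315/81)z^2 + (60410/81)z + 211435/81)
  -108z^3 - 1146z^2 - 168z + 17934 = (-(8748/4315)z + 29646/4315)((4315/81)z^2 + (60410/81)z + 211435/81) + (0)
Last nonzero remainder: (4315/81)z^2 + (60410/81)z + 211435/81. Dividing through by 4315/81 gives the monic gcd z^2 + 14z + 49.
Cancel z^2 + 14z + 49 from numerator and denominator to get the reduced form.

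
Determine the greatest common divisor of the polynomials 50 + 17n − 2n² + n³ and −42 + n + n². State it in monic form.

1

Repeated division with remainder:
  n³ − 2n² + 17n + 50 = (n − 3)(n² + n − 42) + (62n − 76)
  n² + n − 42 = ((1/62)n + 69/1922)(62n − 76) + (−37740/961)
  62n − 76 = (−(29791/18870)n + 18259/9435)(−37740/961) + (0)
The last nonzero remainder is the constant −37740/961, so the polynomials are coprime and gcd = 1.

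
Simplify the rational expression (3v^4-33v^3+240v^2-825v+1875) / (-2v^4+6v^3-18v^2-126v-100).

(-3v^2+15v-75)/(2v^2+6v+4)

Euclidean algorithm in ℚ[v]:
  3v^4-33v^3+240v^2-825v+1875 = (-3/2)(-2v^4+6v^3-18v^2-126v-100) + (-24v^3+213v^2-1014v+1725)
  -2v^4+6v^3-18v^2-126v-100 = ((1/12)v+47/96)(-24v^3+213v^2-1014v+1725) + (-(1209/32)v^2+(3627/16)v-30225/32)
  -24v^3+213v^2-1014v+1725 = ((256/403)v-736/403)(-(1209/32)v^2+(3627/16)v-30225/32) + (0)
Last nonzero remainder: -(1209/32)v^2+(3627/16)v-30225/32. Dividing through by -1209/32 gives the monic gcd v^2-6v+25.
Cancel v^2-6v+25 from numerator and denominator to get the reduced form.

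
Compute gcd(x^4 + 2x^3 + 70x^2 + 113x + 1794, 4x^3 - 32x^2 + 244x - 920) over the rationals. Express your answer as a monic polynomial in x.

x^2 - 3x + 46

Repeated division with remainder:
  x^4 + 2x^3 + 70x^2 + 113x + 1794 = ((1/4)x + 5/2)(4x^3 - 32x^2 + 244x - 920) + (89x^2 - 267x + 4094)
  4x^3 - 32x^2 + 244x - 920 = ((4/89)x - 20/89)(89x^2 - 267x + 4094) + (0)
Last nonzero remainder: 89x^2 - 267x + 4094. Dividing through by 89 gives the monic gcd x^2 - 3x + 46.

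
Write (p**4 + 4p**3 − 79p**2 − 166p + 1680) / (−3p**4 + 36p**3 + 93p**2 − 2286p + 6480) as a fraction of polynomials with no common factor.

Apply the Euclidean algorithm:
  p**4 + 4p**3 − 79p**2 − 166p + 1680 = (−1/3)(−3p**4 + 36p**3 + 93p**2 − 2286p + 6480) + (16p**3 − 48p**2 − 928p + 3840)
  −3p**4 + 36p**3 + 93p**2 − 2286p + 6480 = (−(3/16)p + 27/16)(16p**3 − 48p**2 − 928p + 3840) + (0)
Last nonzero remainder: 16p**3 − 48p**2 − 928p + 3840. Dividing through by 16 gives the monic gcd p**3 − 3p**2 − 58p + 240.
Cancel p**3 − 3p**2 − 58p + 240 from numerator and denominator to get the reduced form.

(−p − 7)/(3p − 27)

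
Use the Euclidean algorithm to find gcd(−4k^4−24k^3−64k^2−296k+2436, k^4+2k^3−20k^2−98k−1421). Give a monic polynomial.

k^3+9k^2+43k+203

Repeated division with remainder:
  −4k^4−24k^3−64k^2−296k+2436 = (−4)(k^4+2k^3−20k^2−98k−1421) + (−16k^3−144k^2−688k−3248)
  k^4+2k^3−20k^2−98k−1421 = (−(1/16)k+7/16)(−16k^3−144k^2−688k−3248) + (0)
Last nonzero remainder: −16k^3−144k^2−688k−3248. Dividing through by −16 gives the monic gcd k^3+9k^2+43k+203.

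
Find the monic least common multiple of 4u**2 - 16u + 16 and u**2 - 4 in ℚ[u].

By polynomial division,
  4u**2 - 16u + 16 = (4)(u**2 - 4) + (-16u + 32)
  u**2 - 4 = (-(1/16)u - 1/8)(-16u + 32) + (0)
Last nonzero remainder: -16u + 32. Dividing through by -16 gives the monic gcd u - 2.
Then lcm(f, g) = f·g / gcd(f, g); expanding and making the result monic gives the answer.

u**3 - 2u**2 - 4u + 8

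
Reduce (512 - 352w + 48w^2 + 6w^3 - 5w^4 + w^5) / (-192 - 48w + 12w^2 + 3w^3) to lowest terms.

Repeated division with remainder:
  w^5 - 5w^4 + 6w^3 + 48w^2 - 352w + 512 = ((1/3)w^2 - 3w + 58/3)(3w^3 + 12w^2 - 48w - 192) + (-264w^2 + 4224)
  3w^3 + 12w^2 - 48w - 192 = (-(1/88)w - 1/22)(-264w^2 + 4224) + (0)
Last nonzero remainder: -264w^2 + 4224. Dividing through by -264 gives the monic gcd w^2 - 16.
Cancel w^2 - 16 from numerator and denominator to get the reduced form.

(-32 + 22w - 5w^2 + w^3)/(12 + 3w)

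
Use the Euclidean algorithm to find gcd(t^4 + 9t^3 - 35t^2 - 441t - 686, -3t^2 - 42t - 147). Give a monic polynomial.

Repeated division with remainder:
  t^4 + 9t^3 - 35t^2 - 441t - 686 = (-(1/3)t^2 + (5/3)t + 14/3)(-3t^2 - 42t - 147) + (0)
Last nonzero remainder: -3t^2 - 42t - 147. Dividing through by -3 gives the monic gcd t^2 + 14t + 49.

t^2 + 14t + 49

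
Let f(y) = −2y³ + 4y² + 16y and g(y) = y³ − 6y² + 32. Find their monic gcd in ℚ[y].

Euclidean algorithm in ℚ[y]:
  −2y³ + 4y² + 16y = (−2)(y³ − 6y² + 32) + (−8y² + 16y + 64)
  y³ − 6y² + 32 = (−(1/8)y + 1/2)(−8y² + 16y + 64) + (0)
Last nonzero remainder: −8y² + 16y + 64. Dividing through by −8 gives the monic gcd y² − 2y − 8.

y² − 2y − 8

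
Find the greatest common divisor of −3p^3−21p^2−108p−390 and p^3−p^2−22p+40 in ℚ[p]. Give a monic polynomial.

p+5

Repeated division with remainder:
  −3p^3−21p^2−108p−390 = (−3)(p^3−p^2−22p+40) + (−24p^2−174p−270)
  p^3−p^2−22p+40 = (−(1/24)p+11/32)(−24p^2−174p−270) + ((425/16)p+2125/16)
  −24p^2−174p−270 = (−(384/425)p−864/425)((425/16)p+2125/16) + (0)
Last nonzero remainder: (425/16)p+2125/16. Dividing through by 425/16 gives the monic gcd p+5.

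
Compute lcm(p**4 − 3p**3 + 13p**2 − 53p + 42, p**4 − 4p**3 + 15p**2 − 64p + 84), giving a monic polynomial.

Repeated division with remainder:
  p**4 − 3p**3 + 13p**2 − 53p + 42 = (p**4 − 4p**3 + 15p**2 − 64p + 84) + (p**3 − 2p**2 + 11p − 42)
  p**4 − 4p**3 + 15p**2 − 64p + 84 = (p − 2)(p**3 − 2p**2 + 11p − 42) + (0)
The last nonzero remainder p**3 − 2p**2 + 11p − 42 is already monic.
Then lcm(f, g) = f·g / gcd(f, g); expanding and making the result monic gives the answer.

p**5 − 5p**4 + 19p**3 − 79p**2 + 148p − 84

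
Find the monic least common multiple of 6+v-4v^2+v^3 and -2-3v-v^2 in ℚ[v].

Apply the Euclidean algorithm:
  v^3-4v^2+v+6 = (-v+7)(-v^2-3v-2) + (20v+20)
  -v^2-3v-2 = (-(1/20)v-1/10)(20v+20) + (0)
Last nonzero remainder: 20v+20. Dividing through by 20 gives the monic gcd v+1.
Then lcm(f, g) = f·g / gcd(f, g); expanding and making the result monic gives the answer.

12+8v-7v^2-2v^3+v^4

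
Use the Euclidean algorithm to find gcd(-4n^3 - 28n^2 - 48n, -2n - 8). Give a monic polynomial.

Euclidean algorithm in ℚ[n]:
  -4n^3 - 28n^2 - 48n = (2n^2 + 6n)(-2n - 8) + (0)
Last nonzero remainder: -2n - 8. Dividing through by -2 gives the monic gcd n + 4.

n + 4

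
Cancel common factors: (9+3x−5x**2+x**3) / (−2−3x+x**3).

(9−6x+x**2)/(−2−x+x**2)

Apply the Euclidean algorithm:
  x**3−5x**2+3x+9 = (x**3−3x−2) + (−5x**2+6x+11)
  x**3−3x−2 = (−(1/5)x−6/25)(−5x**2+6x+11) + ((16/25)x+16/25)
  −5x**2+6x+11 = (−(125/16)x+275/16)((16/25)x+16/25) + (0)
Last nonzero remainder: (16/25)x+16/25. Dividing through by 16/25 gives the monic gcd x+1.
Cancel x+1 from numerator and denominator to get the reduced form.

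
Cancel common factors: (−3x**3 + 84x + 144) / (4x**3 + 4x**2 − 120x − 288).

Repeated division with remainder:
  −3x**3 + 84x + 144 = (−3/4)(4x**3 + 4x**2 − 120x − 288) + (3x**2 − 6x − 72)
  4x**3 + 4x**2 − 120x − 288 = ((4/3)x + 4)(3x**2 − 6x − 72) + (0)
Last nonzero remainder: 3x**2 − 6x − 72. Dividing through by 3 gives the monic gcd x**2 − 2x − 24.
Cancel x**2 − 2x − 24 from numerator and denominator to get the reduced form.

(−3x − 6)/(4x + 12)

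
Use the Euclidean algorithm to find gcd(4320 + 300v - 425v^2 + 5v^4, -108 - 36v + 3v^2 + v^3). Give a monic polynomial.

By polynomial division,
  5v^4 - 425v^2 + 300v + 4320 = (5v - 15)(v^3 + 3v^2 - 36v - 108) + (-200v^2 + 300v + 2700)
  v^3 + 3v^2 - 36v - 108 = (-(1/200)v - 9/400)(-200v^2 + 300v + 2700) + (-(63/4)v - 189/4)
  -200v^2 + 300v + 2700 = ((800/63)v - 400/7)(-(63/4)v - 189/4) + (0)
Last nonzero remainder: -(63/4)v - 189/4. Dividing through by -63/4 gives the monic gcd v + 3.

3 + v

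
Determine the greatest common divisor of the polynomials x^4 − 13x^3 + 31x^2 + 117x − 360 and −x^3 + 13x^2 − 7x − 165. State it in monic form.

x^2 − 2x − 15

Apply the Euclidean algorithm:
  x^4 − 13x^3 + 31x^2 + 117x − 360 = (−x)(−x^3 + 13x^2 − 7x − 165) + (24x^2 − 48x − 360)
  −x^3 + 13x^2 − 7x − 165 = (−(1/24)x + 11/24)(24x^2 − 48x − 360) + (0)
Last nonzero remainder: 24x^2 − 48x − 360. Dividing through by 24 gives the monic gcd x^2 − 2x − 15.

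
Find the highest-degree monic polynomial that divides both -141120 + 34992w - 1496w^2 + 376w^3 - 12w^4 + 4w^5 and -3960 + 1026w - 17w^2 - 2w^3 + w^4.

Repeated division with remainder:
  4w^5 - 12w^4 + 376w^3 - 1496w^2 + 34992w - 141120 = (4w - 4)(w^4 - 2w^3 - 17w^2 + 1026w - 3960) + (436w^3 - 5668w^2 + 54936w - 156960)
  w^4 - 2w^3 - 17w^2 + 1026w - 3960 = ((1/436)w + 11/436)(436w^3 - 5668w^2 + 54936w - 156960) + (0)
Last nonzero remainder: 436w^3 - 5668w^2 + 54936w - 156960. Dividing through by 436 gives the monic gcd w^3 - 13w^2 + 126w - 360.

-360 + 126w - 13w^2 + w^3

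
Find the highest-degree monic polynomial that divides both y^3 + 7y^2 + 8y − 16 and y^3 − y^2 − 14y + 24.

y + 4

Repeated division with remainder:
  y^3 + 7y^2 + 8y − 16 = (y^3 − y^2 − 14y + 24) + (8y^2 + 22y − 40)
  y^3 − y^2 − 14y + 24 = ((1/8)y − 15/32)(8y^2 + 22y − 40) + ((21/16)y + 21/4)
  8y^2 + 22y − 40 = ((128/21)y − 160/21)((21/16)y + 21/4) + (0)
Last nonzero remainder: (21/16)y + 21/4. Dividing through by 21/16 gives the monic gcd y + 4.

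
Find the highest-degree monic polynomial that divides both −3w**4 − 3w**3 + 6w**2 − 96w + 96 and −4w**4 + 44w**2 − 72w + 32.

w**2 + 3w − 4

Repeated division with remainder:
  −3w**4 − 3w**3 + 6w**2 − 96w + 96 = (3/4)(−4w**4 + 44w**2 − 72w + 32) + (−3w**3 − 27w**2 − 42w + 72)
  −4w**4 + 44w**2 − 72w + 32 = ((4/3)w − 12)(−3w**3 − 27w**2 − 42w + 72) + (−224w**2 − 672w + 896)
  −3w**3 − 27w**2 − 42w + 72 = ((3/224)w + 9/112)(−224w**2 − 672w + 896) + (0)
Last nonzero remainder: −224w**2 − 672w + 896. Dividing through by −224 gives the monic gcd w**2 + 3w − 4.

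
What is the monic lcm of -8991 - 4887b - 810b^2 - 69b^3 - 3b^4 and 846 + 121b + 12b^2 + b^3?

281718 + 162117b + 33264b^2 + 4601b^3 + 433b^4 + 26b^5 + b^6

By polynomial division,
  -3b^4 - 69b^3 - 810b^2 - 4887b - 8991 = (-3b - 33)(b^3 + 12b^2 + 121b + 846) + (-51b^2 + 1644b + 18927)
  b^3 + 12b^2 + 121b + 846 = (-(1/51)b - 752/867)(-51b^2 + 1644b + 18927) + ((554318/289)b + 4988862/289)
  -51b^2 + 1644b + 18927 = (-(14739/554318)b + 607767/554318)((554318/289)b + 4988862/289) + (0)
Last nonzero remainder: (554318/289)b + 4988862/289. Dividing through by 554318/289 gives the monic gcd b + 9.
Then lcm(f, g) = f·g / gcd(f, g); expanding and making the result monic gives the answer.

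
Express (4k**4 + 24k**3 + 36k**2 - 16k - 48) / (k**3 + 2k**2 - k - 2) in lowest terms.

By polynomial division,
  4k**4 + 24k**3 + 36k**2 - 16k - 48 = (4k + 16)(k**3 + 2k**2 - k - 2) + (8k**2 + 8k - 16)
  k**3 + 2k**2 - k - 2 = ((1/8)k + 1/8)(8k**2 + 8k - 16) + (0)
Last nonzero remainder: 8k**2 + 8k - 16. Dividing through by 8 gives the monic gcd k**2 + k - 2.
Cancel k**2 + k - 2 from numerator and denominator to get the reduced form.

(4k**2 + 20k + 24)/(k + 1)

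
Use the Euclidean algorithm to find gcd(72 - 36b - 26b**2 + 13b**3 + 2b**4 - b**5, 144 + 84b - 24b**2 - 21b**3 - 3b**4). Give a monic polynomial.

Apply the Euclidean algorithm:
  -b**5 + 2b**4 + 13b**3 - 26b**2 - 36b + 72 = ((1/3)b - 3)(-3b**4 - 21b**3 - 24b**2 + 84b + 144) + (-42b**3 - 126b**2 + 168b + 504)
  -3b**4 - 21b**3 - 24b**2 + 84b + 144 = ((1/14)b + 2/7)(-42b**3 - 126b**2 + 168b + 504) + (0)
Last nonzero remainder: -42b**3 - 126b**2 + 168b + 504. Dividing through by -42 gives the monic gcd b**3 + 3b**2 - 4b - 12.

-12 - 4b + 3b**2 + b**3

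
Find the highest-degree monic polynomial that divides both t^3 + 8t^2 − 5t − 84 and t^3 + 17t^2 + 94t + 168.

t^2 + 11t + 28

Repeated division with remainder:
  t^3 + 8t^2 − 5t − 84 = (t^3 + 17t^2 + 94t + 168) + (−9t^2 − 99t − 252)
  t^3 + 17t^2 + 94t + 168 = (−(1/9)t − 2/3)(−9t^2 − 99t − 252) + (0)
Last nonzero remainder: −9t^2 − 99t − 252. Dividing through by −9 gives the monic gcd t^2 + 11t + 28.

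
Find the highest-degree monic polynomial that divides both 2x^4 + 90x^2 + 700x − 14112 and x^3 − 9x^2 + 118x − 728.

By polynomial division,
  2x^4 + 90x^2 + 700x − 14112 = (2x + 18)(x^3 − 9x^2 + 118x − 728) + (16x^2 + 32x − 1008)
  x^3 − 9x^2 + 118x − 728 = ((1/16)x − 11/16)(16x^2 + 32x − 1008) + (203x − 1421)
  16x^2 + 32x − 1008 = ((16/203)x + 144/203)(203x − 1421) + (0)
Last nonzero remainder: 203x − 1421. Dividing through by 203 gives the monic gcd x − 7.

x − 7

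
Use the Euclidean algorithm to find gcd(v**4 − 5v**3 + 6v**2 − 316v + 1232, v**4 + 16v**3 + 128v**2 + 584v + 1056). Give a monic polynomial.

v**2 + 6v + 44

By polynomial division,
  v**4 − 5v**3 + 6v**2 − 316v + 1232 = (v**4 + 16v**3 + 128v**2 + 584v + 1056) + (−21v**3 − 122v**2 − 900v + 176)
  v**4 + 16v**3 + 128v**2 + 584v + 1056 = (−(1/21)v − 214/441)(−21v**3 − 122v**2 − 900v + 176) + ((11440/441)v**2 + (22880/147)v + 503360/441)
  −21v**3 − 122v**2 − 900v + 176 = (−(9261/11440)v + 441/2860)((11440/441)v**2 + (22880/147)v + 503360/441) + (0)
Last nonzero remainder: (11440/441)v**2 + (22880/147)v + 503360/441. Dividing through by 11440/441 gives the monic gcd v**2 + 6v + 44.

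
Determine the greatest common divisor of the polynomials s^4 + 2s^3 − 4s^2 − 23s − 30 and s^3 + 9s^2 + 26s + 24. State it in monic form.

Euclidean algorithm in ℚ[s]:
  s^4 + 2s^3 − 4s^2 − 23s − 30 = (s − 7)(s^3 + 9s^2 + 26s + 24) + (33s^2 + 135s + 138)
  s^3 + 9s^2 + 26s + 24 = ((1/33)s + 18/121)(33s^2 + 135s + 138) + ((210/121)s + 420/121)
  33s^2 + 135s + 138 = ((1331/70)s + 2783/70)((210/121)s + 420/121) + (0)
Last nonzero remainder: (210/121)s + 420/121. Dividing through by 210/121 gives the monic gcd s + 2.

s + 2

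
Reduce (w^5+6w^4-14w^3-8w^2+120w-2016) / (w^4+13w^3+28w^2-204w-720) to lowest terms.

Apply the Euclidean algorithm:
  w^5+6w^4-14w^3-8w^2+120w-2016 = (w-7)(w^4+13w^3+28w^2-204w-720) + (49w^3+392w^2-588w-7056)
  w^4+13w^3+28w^2-204w-720 = ((1/49)w+5/49)(49w^3+392w^2-588w-7056) + (0)
Last nonzero remainder: 49w^3+392w^2-588w-7056. Dividing through by 49 gives the monic gcd w^3+8w^2-12w-144.
Cancel w^3+8w^2-12w-144 from numerator and denominator to get the reduced form.

(w^2-2w+14)/(w+5)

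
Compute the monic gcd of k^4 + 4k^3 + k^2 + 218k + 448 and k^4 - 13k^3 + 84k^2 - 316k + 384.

Repeated division with remainder:
  k^4 + 4k^3 + k^2 + 218k + 448 = (k^4 - 13k^3 + 84k^2 - 316k + 384) + (17k^3 - 83k^2 + 534k + 64)
  k^4 - 13k^3 + 84k^2 - 316k + 384 = ((1/17)k - 138/289)(17k^3 - 83k^2 + 534k + 64) + ((3744/289)k^2 - (18720/289)k + 119808/289)
  17k^3 - 83k^2 + 534k + 64 = ((4913/3744)k + 289/1872)((3744/289)k^2 - (18720/289)k + 119808/289) + (0)
Last nonzero remainder: (3744/289)k^2 - (18720/289)k + 119808/289. Dividing through by 3744/289 gives the monic gcd k^2 - 5k + 32.

k^2 - 5k + 32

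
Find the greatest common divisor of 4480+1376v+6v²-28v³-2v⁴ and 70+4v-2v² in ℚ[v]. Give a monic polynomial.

Euclidean algorithm in ℚ[v]:
  -2v⁴-28v³+6v²+1376v+4480 = (v²+16v+64)(-2v²+4v+70) + (0)
Last nonzero remainder: -2v²+4v+70. Dividing through by -2 gives the monic gcd v²-2v-35.

-35-2v+v²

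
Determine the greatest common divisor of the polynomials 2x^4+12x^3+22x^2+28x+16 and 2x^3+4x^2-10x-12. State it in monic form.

Repeated division with remainder:
  2x^4+12x^3+22x^2+28x+16 = (x+4)(2x^3+4x^2-10x-12) + (16x^2+80x+64)
  2x^3+4x^2-10x-12 = ((1/8)x-3/8)(16x^2+80x+64) + (12x+12)
  16x^2+80x+64 = ((4/3)x+16/3)(12x+12) + (0)
Last nonzero remainder: 12x+12. Dividing through by 12 gives the monic gcd x+1.

x+1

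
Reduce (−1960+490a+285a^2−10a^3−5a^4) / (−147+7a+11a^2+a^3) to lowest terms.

(−280+110a+25a^2−5a^3)/(−21+4a+a^2)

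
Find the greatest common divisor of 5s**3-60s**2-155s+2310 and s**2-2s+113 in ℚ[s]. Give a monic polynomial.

1

Apply the Euclidean algorithm:
  5s**3-60s**2-155s+2310 = (5s-50)(s**2-2s+113) + (-820s+7960)
  s**2-2s+113 = (-(1/820)s-79/8405)(-820s+7960) + (315721/1681)
  -820s+7960 = (-(1378420/315721)s+13380760/315721)(315721/1681) + (0)
The last nonzero remainder is the constant 315721/1681, so the polynomials are coprime and gcd = 1.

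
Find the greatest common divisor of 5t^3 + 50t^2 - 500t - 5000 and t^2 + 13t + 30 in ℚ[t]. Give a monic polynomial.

Repeated division with remainder:
  5t^3 + 50t^2 - 500t - 5000 = (5t - 15)(t^2 + 13t + 30) + (-455t - 4550)
  t^2 + 13t + 30 = (-(1/455)t - 3/455)(-455t - 4550) + (0)
Last nonzero remainder: -455t - 4550. Dividing through by -455 gives the monic gcd t + 10.

t + 10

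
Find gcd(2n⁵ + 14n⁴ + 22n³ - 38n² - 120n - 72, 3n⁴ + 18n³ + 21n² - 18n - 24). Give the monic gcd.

Euclidean algorithm in ℚ[n]:
  2n⁵ + 14n⁴ + 22n³ - 38n² - 120n - 72 = ((2/3)n + 2/3)(3n⁴ + 18n³ + 21n² - 18n - 24) + (-4n³ - 40n² - 92n - 56)
  3n⁴ + 18n³ + 21n² - 18n - 24 = (-(3/4)n + 3)(-4n³ - 40n² - 92n - 56) + (72n² + 216n + 144)
  -4n³ - 40n² - 92n - 56 = (-(1/18)n - 7/18)(72n² + 216n + 144) + (0)
Last nonzero remainder: 72n² + 216n + 144. Dividing through by 72 gives the monic gcd n² + 3n + 2.

n² + 3n + 2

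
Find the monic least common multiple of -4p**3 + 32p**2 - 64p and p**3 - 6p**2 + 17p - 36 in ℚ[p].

Repeated division with remainder:
  -4p**3 + 32p**2 - 64p = (-4)(p**3 - 6p**2 + 17p - 36) + (8p**2 + 4p - 144)
  p**3 - 6p**2 + 17p - 36 = ((1/8)p - 13/16)(8p**2 + 4p - 144) + ((153/4)p - 153)
  8p**2 + 4p - 144 = ((32/153)p + 16/17)((153/4)p - 153) + (0)
Last nonzero remainder: (153/4)p - 153. Dividing through by 153/4 gives the monic gcd p - 4.
Then lcm(f, g) = f·g / gcd(f, g); expanding and making the result monic gives the answer.

p**5 - 10p**4 + 41p**3 - 104p**2 + 144p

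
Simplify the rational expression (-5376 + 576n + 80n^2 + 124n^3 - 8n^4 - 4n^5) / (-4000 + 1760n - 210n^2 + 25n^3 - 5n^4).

By polynomial division,
  -4n^5 - 8n^4 + 124n^3 + 80n^2 + 576n - 5376 = ((4/5)n + 28/5)(-5n^4 + 25n^3 - 210n^2 + 1760n - 4000) + (152n^3 - 152n^2 - 6080n + 17024)
  -5n^4 + 25n^3 - 210n^2 + 1760n - 4000 = (-(5/152)n + 5/38)(152n^3 - 152n^2 - 6080n + 17024) + (-390n^2 + 3120n - 6240)
  152n^3 - 152n^2 - 6080n + 17024 = (-(76/195)n - 532/195)(-390n^2 + 3120n - 6240) + (0)
Last nonzero remainder: -390n^2 + 3120n - 6240. Dividing through by -390 gives the monic gcd n^2 - 8n + 16.
Cancel n^2 - 8n + 16 from numerator and denominator to get the reduced form.

(336 + 132n + 40n^2 + 4n^3)/(250 + 15n + 5n^2)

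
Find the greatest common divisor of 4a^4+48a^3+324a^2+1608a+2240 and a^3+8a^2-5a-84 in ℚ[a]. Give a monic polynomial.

a+7

Repeated division with remainder:
  4a^4+48a^3+324a^2+1608a+2240 = (4a+16)(a^3+8a^2-5a-84) + (216a^2+2024a+3584)
  a^3+8a^2-5a-84 = ((1/216)a-37/5832)(216a^2+2024a+3584) + (-(6380/729)a-44660/729)
  216a^2+2024a+3584 = (-(39366/1595)a-93312/1595)(-(6380/729)a-44660/729) + (0)
Last nonzero remainder: -(6380/729)a-44660/729. Dividing through by -6380/729 gives the monic gcd a+7.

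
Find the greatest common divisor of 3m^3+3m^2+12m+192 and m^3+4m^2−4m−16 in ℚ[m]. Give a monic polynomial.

m+4

Repeated division with remainder:
  3m^3+3m^2+12m+192 = (3)(m^3+4m^2−4m−16) + (−9m^2+24m+240)
  m^3+4m^2−4m−16 = (−(1/9)m−20/27)(−9m^2+24m+240) + ((364/9)m+1456/9)
  −9m^2+24m+240 = (−(81/364)m+135/91)((364/9)m+1456/9) + (0)
Last nonzero remainder: (364/9)m+1456/9. Dividing through by 364/9 gives the monic gcd m+4.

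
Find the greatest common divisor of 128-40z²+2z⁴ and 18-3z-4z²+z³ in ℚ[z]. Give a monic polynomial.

Repeated division with remainder:
  2z⁴-40z²+128 = (2z+8)(z³-4z²-3z+18) + (-2z²-12z-16)
  z³-4z²-3z+18 = (-(1/2)z+5)(-2z²-12z-16) + (49z+98)
  -2z²-12z-16 = (-(2/49)z-8/49)(49z+98) + (0)
Last nonzero remainder: 49z+98. Dividing through by 49 gives the monic gcd z+2.

2+z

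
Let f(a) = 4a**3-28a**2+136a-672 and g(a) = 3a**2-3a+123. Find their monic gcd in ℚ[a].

1

By polynomial division,
  4a**3-28a**2+136a-672 = ((4/3)a-8)(3a**2-3a+123) + (-52a+312)
  3a**2-3a+123 = (-(3/52)a-15/52)(-52a+312) + (213)
  -52a+312 = (-(52/213)a+104/71)(213) + (0)
The last nonzero remainder is the constant 213, so the polynomials are coprime and gcd = 1.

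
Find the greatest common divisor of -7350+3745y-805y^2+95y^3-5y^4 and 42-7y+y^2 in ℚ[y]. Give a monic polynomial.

42-7y+y^2

Apply the Euclidean algorithm:
  -5y^4+95y^3-805y^2+3745y-7350 = (-5y^2+60y-175)(y^2-7y+42) + (0)
The last nonzero remainder y^2-7y+42 is already monic.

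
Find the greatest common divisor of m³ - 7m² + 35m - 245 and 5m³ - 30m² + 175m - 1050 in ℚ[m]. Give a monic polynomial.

m² + 35

Euclidean algorithm in ℚ[m]:
  m³ - 7m² + 35m - 245 = (1/5)(5m³ - 30m² + 175m - 1050) + (-m² - 35)
  5m³ - 30m² + 175m - 1050 = (-5m + 30)(-m² - 35) + (0)
Last nonzero remainder: -m² - 35. Dividing through by -1 gives the monic gcd m² + 35.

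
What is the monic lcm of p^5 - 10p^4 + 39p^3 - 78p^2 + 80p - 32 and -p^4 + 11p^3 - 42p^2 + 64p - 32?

Repeated division with remainder:
  p^5 - 10p^4 + 39p^3 - 78p^2 + 80p - 32 = (-p - 1)(-p^4 + 11p^3 - 42p^2 + 64p - 32) + (8p^3 - 56p^2 + 112p - 64)
  -p^4 + 11p^3 - 42p^2 + 64p - 32 = (-(1/8)p + 1/2)(8p^3 - 56p^2 + 112p - 64) + (0)
Last nonzero remainder: 8p^3 - 56p^2 + 112p - 64. Dividing through by 8 gives the monic gcd p^3 - 7p^2 + 14p - 8.
Then lcm(f, g) = f·g / gcd(f, g); expanding and making the result monic gives the answer.

p^6 - 14p^5 + 79p^4 - 234p^3 + 392p^2 - 352p + 128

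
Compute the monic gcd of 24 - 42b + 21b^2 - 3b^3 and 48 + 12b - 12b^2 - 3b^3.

-2 + b

Apply the Euclidean algorithm:
  -3b^3 + 21b^2 - 42b + 24 = (-3b^3 - 12b^2 + 12b + 48) + (33b^2 - 54b - 24)
  -3b^3 - 12b^2 + 12b + 48 = (-(1/11)b - 62/121)(33b^2 - 54b - 24) + (-(2160/121)b + 4320/121)
  33b^2 - 54b - 24 = (-(1331/720)b - 121/180)(-(2160/121)b + 4320/121) + (0)
Last nonzero remainder: -(2160/121)b + 4320/121. Dividing through by -2160/121 gives the monic gcd b - 2.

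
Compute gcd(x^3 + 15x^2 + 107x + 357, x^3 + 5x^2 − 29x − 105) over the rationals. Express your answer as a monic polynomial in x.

x + 7

By polynomial division,
  x^3 + 15x^2 + 107x + 357 = (x^3 + 5x^2 − 29x − 105) + (10x^2 + 136x + 462)
  x^3 + 5x^2 − 29x − 105 = ((1/10)x − 43/50)(10x^2 + 136x + 462) + ((1044/25)x + 7308/25)
  10x^2 + 136x + 462 = ((125/522)x + 275/174)((1044/25)x + 7308/25) + (0)
Last nonzero remainder: (1044/25)x + 7308/25. Dividing through by 1044/25 gives the monic gcd x + 7.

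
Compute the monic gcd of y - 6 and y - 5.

1

Euclidean algorithm in ℚ[y]:
  y - 6 = (y - 5) + (-1)
  y - 5 = (-y + 5)(-1) + (0)
The last nonzero remainder is the constant -1, so the polynomials are coprime and gcd = 1.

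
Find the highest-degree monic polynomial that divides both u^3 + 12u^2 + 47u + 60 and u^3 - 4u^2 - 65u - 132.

u^2 + 7u + 12

Apply the Euclidean algorithm:
  u^3 + 12u^2 + 47u + 60 = (u^3 - 4u^2 - 65u - 132) + (16u^2 + 112u + 192)
  u^3 - 4u^2 - 65u - 132 = ((1/16)u - 11/16)(16u^2 + 112u + 192) + (0)
Last nonzero remainder: 16u^2 + 112u + 192. Dividing through by 16 gives the monic gcd u^2 + 7u + 12.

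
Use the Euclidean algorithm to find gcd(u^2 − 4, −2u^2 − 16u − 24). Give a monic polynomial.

u + 2

By polynomial division,
  u^2 − 4 = (−1/2)(−2u^2 − 16u − 24) + (−8u − 16)
  −2u^2 − 16u − 24 = ((1/4)u + 3/2)(−8u − 16) + (0)
Last nonzero remainder: −8u − 16. Dividing through by −8 gives the monic gcd u + 2.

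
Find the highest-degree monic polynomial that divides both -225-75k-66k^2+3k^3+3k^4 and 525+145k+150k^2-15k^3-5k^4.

Euclidean algorithm in ℚ[k]:
  3k^4+3k^3-66k^2-75k-225 = (-3/5)(-5k^4-15k^3+150k^2+145k+525) + (-6k^3+24k^2+12k+90)
  -5k^4-15k^3+150k^2+145k+525 = ((5/6)k+35/6)(-6k^3+24k^2+12k+90) + (0)
Last nonzero remainder: -6k^3+24k^2+12k+90. Dividing through by -6 gives the monic gcd k^3-4k^2-2k-15.

-15-2k-4k^2+k^3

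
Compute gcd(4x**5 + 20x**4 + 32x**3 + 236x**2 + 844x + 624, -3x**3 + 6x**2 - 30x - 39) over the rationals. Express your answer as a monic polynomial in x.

x**3 - 2x**2 + 10x + 13

Apply the Euclidean algorithm:
  4x**5 + 20x**4 + 32x**3 + 236x**2 + 844x + 624 = (-(4/3)x**2 - (28/3)x - 16)(-3x**3 + 6x**2 - 30x - 39) + (0)
Last nonzero remainder: -3x**3 + 6x**2 - 30x - 39. Dividing through by -3 gives the monic gcd x**3 - 2x**2 + 10x + 13.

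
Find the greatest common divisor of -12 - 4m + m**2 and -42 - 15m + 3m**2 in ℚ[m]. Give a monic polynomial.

Repeated division with remainder:
  m**2 - 4m - 12 = (1/3)(3m**2 - 15m - 42) + (m + 2)
  3m**2 - 15m - 42 = (3m - 21)(m + 2) + (0)
The last nonzero remainder m + 2 is already monic.

2 + m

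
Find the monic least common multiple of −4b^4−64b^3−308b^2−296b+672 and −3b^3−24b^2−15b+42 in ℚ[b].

Repeated division with remainder:
  −4b^4−64b^3−308b^2−296b+672 = ((4/3)b+32/3)(−3b^3−24b^2−15b+42) + (−32b^2−192b+224)
  −3b^3−24b^2−15b+42 = ((3/32)b+3/16)(−32b^2−192b+224) + (0)
Last nonzero remainder: −32b^2−192b+224. Dividing through by −32 gives the monic gcd b^2+6b−7.
Then lcm(f, g) = f·g / gcd(f, g); expanding and making the result monic gives the answer.

b^5+18b^4+109b^3+228b^2−20b−336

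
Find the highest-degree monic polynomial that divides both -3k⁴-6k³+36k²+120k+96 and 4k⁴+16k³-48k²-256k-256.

By polynomial division,
  -3k⁴-6k³+36k²+120k+96 = (-3/4)(4k⁴+16k³-48k²-256k-256) + (6k³-72k-96)
  4k⁴+16k³-48k²-256k-256 = ((2/3)k+8/3)(6k³-72k-96) + (0)
Last nonzero remainder: 6k³-72k-96. Dividing through by 6 gives the monic gcd k³-12k-16.

k³-12k-16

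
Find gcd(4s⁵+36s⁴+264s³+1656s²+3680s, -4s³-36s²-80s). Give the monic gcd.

s³+9s²+20s

Euclidean algorithm in ℚ[s]:
  4s⁵+36s⁴+264s³+1656s²+3680s = (-s²-46)(-4s³-36s²-80s) + (0)
Last nonzero remainder: -4s³-36s²-80s. Dividing through by -4 gives the monic gcd s³+9s²+20s.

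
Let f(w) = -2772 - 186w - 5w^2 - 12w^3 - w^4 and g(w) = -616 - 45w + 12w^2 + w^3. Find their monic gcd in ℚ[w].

11 + w

By polynomial division,
  -w^4 - 12w^3 - 5w^2 - 186w - 2772 = (-w)(w^3 + 12w^2 - 45w - 616) + (-50w^2 - 802w - 2772)
  w^3 + 12w^2 - 45w - 616 = (-(1/50)w + 101/1250)(-50w^2 - 802w - 2772) + (-(22274/625)w - 245014/625)
  -50w^2 - 802w - 2772 = ((15625/11137)w + 11250/1591)(-(22274/625)w - 245014/625) + (0)
Last nonzero remainder: -(22274/625)w - 245014/625. Dividing through by -22274/625 gives the monic gcd w + 11.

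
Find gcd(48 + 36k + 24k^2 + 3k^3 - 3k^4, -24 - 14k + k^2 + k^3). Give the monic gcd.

Euclidean algorithm in ℚ[k]:
  -3k^4 + 3k^3 + 24k^2 + 36k + 48 = (-3k + 6)(k^3 + k^2 - 14k - 24) + (-24k^2 + 48k + 192)
  k^3 + k^2 - 14k - 24 = (-(1/24)k - 1/8)(-24k^2 + 48k + 192) + (0)
Last nonzero remainder: -24k^2 + 48k + 192. Dividing through by -24 gives the monic gcd k^2 - 2k - 8.

-8 - 2k + k^2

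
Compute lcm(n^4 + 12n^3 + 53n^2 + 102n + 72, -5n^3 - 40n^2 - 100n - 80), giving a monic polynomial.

Euclidean algorithm in ℚ[n]:
  n^4 + 12n^3 + 53n^2 + 102n + 72 = (-(1/5)n - 4/5)(-5n^3 - 40n^2 - 100n - 80) + (n^2 + 6n + 8)
  -5n^3 - 40n^2 - 100n - 80 = (-5n - 10)(n^2 + 6n + 8) + (0)
The last nonzero remainder n^2 + 6n + 8 is already monic.
Then lcm(f, g) = f·g / gcd(f, g); expanding and making the result monic gives the answer.

n^5 + 14n^4 + 77n^3 + 208n^2 + 276n + 144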